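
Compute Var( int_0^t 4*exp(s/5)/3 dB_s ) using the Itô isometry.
Var = 40*exp(2*t/5)/9 - 40/9

The Itô integral of a deterministic integrand f(s) has mean 0 because each increment f(s) * (B_{s+ds} - B_s) has mean 0. By the Itô isometry:
  Var( int_0^t f(s) dB_s ) = E[ (int_0^t f(s) dB_s)^2 ] = int_0^t f(s)^2 ds.
Here f(s) = 4*exp(s/5)/3, so f(s)^2 = 16*exp(2*s/5)/9. Integrate:
  int_0^t (16*exp(2*s/5)/9) ds = 40*exp(2*t/5)/9 - 40/9.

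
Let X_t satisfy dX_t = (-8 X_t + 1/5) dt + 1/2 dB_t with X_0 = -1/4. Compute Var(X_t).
Var(X_t) = 1/64 - exp(-16*t)/64

The variance V(t) = Var(X_t) satisfies V'(t) = 2 a V(t) + c^2 with V(0) = 0 (drift coefficient is linear in X, diffusion is constant). With a = -8, c = 1/2, the solution is
  V(t) = (c^2 / (2 a)) * (exp(2 a t) - 1)
       = ((1/2)^2 / (2*(-8))) * (exp((-16) t) - 1)
       = 1/64 - exp(-16*t)/64.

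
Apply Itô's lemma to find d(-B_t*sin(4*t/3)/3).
d(-B_t*sin(4*t/3)/3) = (-4*B_t*cos(4*t/3)/9) dt + (-sin(4*t/3)/3) dB_t

Itô's formula for f(t, x): d f(t, B_t) = (f_t + (1/2) f_xx) dt + f_x dB_t. Compute partials of f(t, x) = -x*sin(4*t/3)/3:
  f_t(t,x)  = -4*x*cos(4*t/3)/9
  f_x(t,x)  = -sin(4*t/3)/3
  f_xx(t,x) = 0
Assemble drift = f_t + (1/2) f_xx = -4*x*cos(4*t/3)/9 and diffusion = f_x = -sin(4*t/3)/3. Substituting x = B_t:
  d(-B_t*sin(4*t/3)/3) = (-4*B_t*cos(4*t/3)/9) dt + (-sin(4*t/3)/3) dB_t.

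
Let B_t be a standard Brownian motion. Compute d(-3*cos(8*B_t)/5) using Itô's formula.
d(-3*cos(8*B_t)/5) = (96*cos(8*B_t)/5) dt + (24*sin(8*B_t)/5) dB_t

Itô's formula for f(B_t) gives d f(B_t) = f'(B_t) dB_t + (1/2) f''(B_t) dt. Compute derivatives of f(x) = -3*cos(8*x)/5:
  f'(x)  = 24*sin(8*x)/5
  f''(x) = 192*cos(8*x)/5
Substitute x = B_t and multiply the f'' term by 1/2:
  drift     = (1/2) * (192*cos(8*x)/5) evaluated at B_t = 96*cos(8*B_t)/5
  diffusion = (24*sin(8*x)/5) evaluated at B_t = 24*sin(8*B_t)/5
Therefore d(-3*cos(8*B_t)/5) = (96*cos(8*B_t)/5) dt + (24*sin(8*B_t)/5) dB_t.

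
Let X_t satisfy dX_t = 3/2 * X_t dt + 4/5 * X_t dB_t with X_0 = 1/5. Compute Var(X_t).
Var(X_t) = (exp(16*t/25) - 1)*exp(3*t)/25

For GBM dX = mu X dt + sigma X dB with X_0 = x_0, apply Itô to Y = log X: dY = (mu - sigma^2/2) dt + sigma dB, so Y_t = log(x_0) + (mu - sigma^2/2) t + sigma B_t and hence X_t = x_0 * exp((mu - sigma^2/2) t + sigma B_t).
With mu = 3/2, sigma = 4/5, x_0 = 1/5, this gives:
  X_t = 1/5 * exp((59/50) * t + (4/5) * B_t).
Since sigma*B_t ~ Normal(0, sigma^2 t), E[exp(sigma*B_t)] = exp(sigma^2 t / 2); so E[X_t] = x_0 * exp((mu - sigma^2/2) t) * exp(sigma^2 t / 2) = x_0 * exp(mu t) = exp(3*t/2)/5.
Var(X_t) = E[X_t^2] - (E[X_t])^2 = x_0^2 * exp(2 mu t) * (exp(sigma^2 t) - 1) = (exp(16*t/25) - 1)*exp(3*t)/25.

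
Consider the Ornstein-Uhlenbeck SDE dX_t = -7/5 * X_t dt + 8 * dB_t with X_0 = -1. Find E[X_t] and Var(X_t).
E[X_t] = -exp(-7*t/5); Var(X_t) = 160/7 - 160*exp(-14*t/5)/7

The OU SDE dX = -theta X dt + sigma dB admits the integrating factor exp(theta t): d(exp(theta t) X_t) = sigma exp(theta t) dB_t. Integrating from 0 to t:
  X_t = x_0 * exp(-theta t) + sigma * int_0^t exp(-theta (t-s)) dB_s.
The Itô integral has mean 0 and (by the Itô isometry) variance sigma^2 * int_0^t exp(-2 theta (t - s)) ds = sigma^2 * (1 - exp(-2 theta t)) / (2 theta).
With theta = 7/5, sigma = 8, x_0 = -1:
  E[X_t] = -1 * exp(-7/5 t) = -exp(-7*t/5)
  Var(X_t) = (8)^2 * (1 - exp(-2*7/5 t)) / (2 * 7/5) = 160/7 - 160*exp(-14*t/5)/7.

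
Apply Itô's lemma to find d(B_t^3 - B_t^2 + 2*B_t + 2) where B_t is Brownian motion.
d(B_t^3 - B_t^2 + 2*B_t + 2) = (3*B_t - 1) dt + (3*B_t^2 - 2*B_t + 2) dB_t

Itô's formula for f(B_t) gives d f(B_t) = f'(B_t) dB_t + (1/2) f''(B_t) dt. Compute derivatives of f(x) = x^3 - x^2 + 2*x + 2:
  f'(x)  = 3*x^2 - 2*x + 2
  f''(x) = 6*x - 2
Substitute x = B_t and multiply the f'' term by 1/2:
  drift     = (1/2) * (6*x - 2) evaluated at B_t = 3*B_t - 1
  diffusion = (3*x^2 - 2*x + 2) evaluated at B_t = 3*B_t^2 - 2*B_t + 2
Therefore d(B_t^3 - B_t^2 + 2*B_t + 2) = (3*B_t - 1) dt + (3*B_t^2 - 2*B_t + 2) dB_t.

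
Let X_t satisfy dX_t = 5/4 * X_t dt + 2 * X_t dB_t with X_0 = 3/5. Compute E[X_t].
E[X_t] = 3*exp(5*t/4)/5

For GBM dX = mu X dt + sigma X dB with X_0 = x_0, apply Itô to Y = log X: dY = (mu - sigma^2/2) dt + sigma dB, so Y_t = log(x_0) + (mu - sigma^2/2) t + sigma B_t and hence X_t = x_0 * exp((mu - sigma^2/2) t + sigma B_t).
With mu = 5/4, sigma = 2, x_0 = 3/5, this gives:
  X_t = 3/5 * exp((-3/4) * t + (2) * B_t).
Since sigma*B_t ~ Normal(0, sigma^2 t), E[exp(sigma*B_t)] = exp(sigma^2 t / 2); so E[X_t] = x_0 * exp((mu - sigma^2/2) t) * exp(sigma^2 t / 2) = x_0 * exp(mu t) = 3*exp(5*t/4)/5.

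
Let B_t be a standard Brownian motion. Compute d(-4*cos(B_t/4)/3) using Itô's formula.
d(-4*cos(B_t/4)/3) = (cos(B_t/4)/24) dt + (sin(B_t/4)/3) dB_t

Itô's formula for f(B_t) gives d f(B_t) = f'(B_t) dB_t + (1/2) f''(B_t) dt. Compute derivatives of f(x) = -4*cos(x/4)/3:
  f'(x)  = sin(x/4)/3
  f''(x) = cos(x/4)/12
Substitute x = B_t and multiply the f'' term by 1/2:
  drift     = (1/2) * (cos(x/4)/12) evaluated at B_t = cos(B_t/4)/24
  diffusion = (sin(x/4)/3) evaluated at B_t = sin(B_t/4)/3
Therefore d(-4*cos(B_t/4)/3) = (cos(B_t/4)/24) dt + (sin(B_t/4)/3) dB_t.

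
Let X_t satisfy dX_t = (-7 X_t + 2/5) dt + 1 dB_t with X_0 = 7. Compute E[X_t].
E[X_t] = 2/35 + 243*exp(-7*t)/35

Taking expectations and using E[dB_t] = 0, the mean m(t) = E[X_t] satisfies the ODE m'(t) = a m(t) + b with m(0) = x_0. With a = -7, b = 2/5, x_0 = 7, the solution is
  m(t) = x_0 * exp(a t) + (b/a) * (exp(a t) - 1)
       = 7 * exp((-7) t) + ((2/5)/(-7)) * (exp((-7) t) - 1)
       = 2/35 + 243*exp(-7*t)/35.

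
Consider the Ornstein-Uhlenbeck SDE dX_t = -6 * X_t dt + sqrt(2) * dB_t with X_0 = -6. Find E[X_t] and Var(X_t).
E[X_t] = -6*exp(-6*t); Var(X_t) = 1/6 - exp(-12*t)/6

The OU SDE dX = -theta X dt + sigma dB admits the integrating factor exp(theta t): d(exp(theta t) X_t) = sigma exp(theta t) dB_t. Integrating from 0 to t:
  X_t = x_0 * exp(-theta t) + sigma * int_0^t exp(-theta (t-s)) dB_s.
The Itô integral has mean 0 and (by the Itô isometry) variance sigma^2 * int_0^t exp(-2 theta (t - s)) ds = sigma^2 * (1 - exp(-2 theta t)) / (2 theta).
With theta = 6, sigma = sqrt(2), x_0 = -6:
  E[X_t] = -6 * exp(-6 t) = -6*exp(-6*t)
  Var(X_t) = (sqrt(2))^2 * (1 - exp(-2*6 t)) / (2 * 6) = 1/6 - exp(-12*t)/6.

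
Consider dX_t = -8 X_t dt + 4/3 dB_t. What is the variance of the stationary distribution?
lim Var(X_t) = 1/9

The OU SDE dX = -theta X dt + sigma dB admits the integrating factor exp(theta t): d(exp(theta t) X_t) = sigma exp(theta t) dB_t. Integrating from 0 to t gives X_t = x_0 * exp(-theta t) + sigma * int_0^t exp(-theta (t-s)) dB_s for any initial x_0. The Itô integral has variance (by the Itô isometry) sigma^2 * int_0^t exp(-2 theta (t - s)) ds = sigma^2 * (1 - exp(-2 theta t)) / (2 theta), independent of x_0.
With theta = 8, sigma = 4/3:
  Var(X_t) = (4/3)^2 * (1 - exp(-2*8 t)) / (2 * 8) = 1/9 - exp(-16*t)/9.
As t -> infinity, exp(-2*8 t) -> 0, so the stationary variance is sigma^2 / (2 theta) = 1/9.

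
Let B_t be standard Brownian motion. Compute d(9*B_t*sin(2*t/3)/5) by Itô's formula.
d(9*B_t*sin(2*t/3)/5) = (6*B_t*cos(2*t/3)/5) dt + (9*sin(2*t/3)/5) dB_t

Itô's formula for f(t, x): d f(t, B_t) = (f_t + (1/2) f_xx) dt + f_x dB_t. Compute partials of f(t, x) = 9*x*sin(2*t/3)/5:
  f_t(t,x)  = 6*x*cos(2*t/3)/5
  f_x(t,x)  = 9*sin(2*t/3)/5
  f_xx(t,x) = 0
Assemble drift = f_t + (1/2) f_xx = 6*x*cos(2*t/3)/5 and diffusion = f_x = 9*sin(2*t/3)/5. Substituting x = B_t:
  d(9*B_t*sin(2*t/3)/5) = (6*B_t*cos(2*t/3)/5) dt + (9*sin(2*t/3)/5) dB_t.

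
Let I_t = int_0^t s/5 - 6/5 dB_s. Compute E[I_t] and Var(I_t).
E[I_t] = 0; Var(I_t) = t*(t^2 - 18*t + 108)/75

The Itô integral of a deterministic integrand f(s) has mean 0 because each increment f(s) * (B_{s+ds} - B_s) has mean 0. By the Itô isometry:
  Var( int_0^t f(s) dB_s ) = E[ (int_0^t f(s) dB_s)^2 ] = int_0^t f(s)^2 ds.
Here f(s) = s/5 - 6/5, so f(s)^2 = (s - 6)^2/25. Integrate:
  int_0^t ((s - 6)^2/25) ds = t*(t^2 - 18*t + 108)/75.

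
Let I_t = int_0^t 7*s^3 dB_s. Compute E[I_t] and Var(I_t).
E[I_t] = 0; Var(I_t) = 7*t^7

The Itô integral of a deterministic integrand f(s) has mean 0 because each increment f(s) * (B_{s+ds} - B_s) has mean 0. By the Itô isometry:
  Var( int_0^t f(s) dB_s ) = E[ (int_0^t f(s) dB_s)^2 ] = int_0^t f(s)^2 ds.
Here f(s) = 7*s^3, so f(s)^2 = 49*s^6. Integrate:
  int_0^t (49*s^6) ds = 7*t^7.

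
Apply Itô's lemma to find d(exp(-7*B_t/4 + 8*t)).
d(exp(-7*B_t/4 + 8*t)) = (305*exp(-7*B_t/4 + 8*t)/32) dt + (-7*exp(-7*B_t/4 + 8*t)/4) dB_t

Itô's formula for f(t, x): d f(t, B_t) = (f_t + (1/2) f_xx) dt + f_x dB_t. Compute partials of f(t, x) = exp(8*t - 7*x/4):
  f_t(t,x)  = 8*exp(8*t - 7*x/4)
  f_x(t,x)  = -7*exp(8*t - 7*x/4)/4
  f_xx(t,x) = 49*exp(8*t - 7*x/4)/16
Assemble drift = f_t + (1/2) f_xx = 305*exp(8*t - 7*x/4)/32 and diffusion = f_x = -7*exp(8*t - 7*x/4)/4. Substituting x = B_t:
  d(exp(-7*B_t/4 + 8*t)) = (305*exp(-7*B_t/4 + 8*t)/32) dt + (-7*exp(-7*B_t/4 + 8*t)/4) dB_t.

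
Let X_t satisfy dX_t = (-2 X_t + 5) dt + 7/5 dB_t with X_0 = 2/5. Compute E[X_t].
E[X_t] = 5/2 - 21*exp(-2*t)/10

Taking expectations and using E[dB_t] = 0, the mean m(t) = E[X_t] satisfies the ODE m'(t) = a m(t) + b with m(0) = x_0. With a = -2, b = 5, x_0 = 2/5, the solution is
  m(t) = x_0 * exp(a t) + (b/a) * (exp(a t) - 1)
       = (2/5) * exp((-2) t) + (5/(-2)) * (exp((-2) t) - 1)
       = 5/2 - 21*exp(-2*t)/10.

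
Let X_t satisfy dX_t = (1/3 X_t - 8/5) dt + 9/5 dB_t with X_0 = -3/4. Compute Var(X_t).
Var(X_t) = 243*exp(2*t/3)/50 - 243/50

The variance V(t) = Var(X_t) satisfies V'(t) = 2 a V(t) + c^2 with V(0) = 0 (drift coefficient is linear in X, diffusion is constant). With a = 1/3, c = 9/5, the solution is
  V(t) = (c^2 / (2 a)) * (exp(2 a t) - 1)
       = ((9/5)^2 / (2*(1/3))) * (exp((2/3) t) - 1)
       = 243*exp(2*t/3)/50 - 243/50.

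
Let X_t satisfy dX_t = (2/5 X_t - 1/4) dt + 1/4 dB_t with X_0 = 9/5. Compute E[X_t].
E[X_t] = 47*exp(2*t/5)/40 + 5/8

Taking expectations and using E[dB_t] = 0, the mean m(t) = E[X_t] satisfies the ODE m'(t) = a m(t) + b with m(0) = x_0. With a = 2/5, b = -1/4, x_0 = 9/5, the solution is
  m(t) = x_0 * exp(a t) + (b/a) * (exp(a t) - 1)
       = (9/5) * exp((2/5) t) + ((-1/4)/(2/5)) * (exp((2/5) t) - 1)
       = 47*exp(2*t/5)/40 + 5/8.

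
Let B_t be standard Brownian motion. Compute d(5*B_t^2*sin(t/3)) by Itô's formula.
d(5*B_t^2*sin(t/3)) = (5*B_t^2*cos(t/3)/3 + 5*sin(t/3)) dt + (10*B_t*sin(t/3)) dB_t

Itô's formula for f(t, x): d f(t, B_t) = (f_t + (1/2) f_xx) dt + f_x dB_t. Compute partials of f(t, x) = 5*x^2*sin(t/3):
  f_t(t,x)  = 5*x^2*cos(t/3)/3
  f_x(t,x)  = 10*x*sin(t/3)
  f_xx(t,x) = 10*sin(t/3)
Assemble drift = f_t + (1/2) f_xx = 5*x^2*cos(t/3)/3 + 5*sin(t/3) and diffusion = f_x = 10*x*sin(t/3). Substituting x = B_t:
  d(5*B_t^2*sin(t/3)) = (5*B_t^2*cos(t/3)/3 + 5*sin(t/3)) dt + (10*B_t*sin(t/3)) dB_t.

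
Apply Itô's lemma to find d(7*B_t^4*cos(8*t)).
d(7*B_t^4*cos(8*t)) = (B_t^2*(-56*B_t^2*sin(8*t) + 42*cos(8*t))) dt + (28*B_t^3*cos(8*t)) dB_t

Itô's formula for f(t, x): d f(t, B_t) = (f_t + (1/2) f_xx) dt + f_x dB_t. Compute partials of f(t, x) = 7*x^4*cos(8*t):
  f_t(t,x)  = -56*x^4*sin(8*t)
  f_x(t,x)  = 28*x^3*cos(8*t)
  f_xx(t,x) = 84*x^2*cos(8*t)
Assemble drift = f_t + (1/2) f_xx = x^2*(-56*x^2*sin(8*t) + 42*cos(8*t)) and diffusion = f_x = 28*x^3*cos(8*t). Substituting x = B_t:
  d(7*B_t^4*cos(8*t)) = (B_t^2*(-56*B_t^2*sin(8*t) + 42*cos(8*t))) dt + (28*B_t^3*cos(8*t)) dB_t.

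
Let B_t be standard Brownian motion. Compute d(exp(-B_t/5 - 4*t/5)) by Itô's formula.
d(exp(-B_t/5 - 4*t/5)) = (-39*exp(-B_t/5 - 4*t/5)/50) dt + (-exp(-B_t/5 - 4*t/5)/5) dB_t

Itô's formula for f(t, x): d f(t, B_t) = (f_t + (1/2) f_xx) dt + f_x dB_t. Compute partials of f(t, x) = exp(-4*t/5 - x/5):
  f_t(t,x)  = -4*exp(-4*t/5 - x/5)/5
  f_x(t,x)  = -exp(-4*t/5 - x/5)/5
  f_xx(t,x) = exp(-4*t/5 - x/5)/25
Assemble drift = f_t + (1/2) f_xx = -39*exp(-4*t/5 - x/5)/50 and diffusion = f_x = -exp(-4*t/5 - x/5)/5. Substituting x = B_t:
  d(exp(-B_t/5 - 4*t/5)) = (-39*exp(-B_t/5 - 4*t/5)/50) dt + (-exp(-B_t/5 - 4*t/5)/5) dB_t.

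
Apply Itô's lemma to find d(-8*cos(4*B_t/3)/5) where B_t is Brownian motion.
d(-8*cos(4*B_t/3)/5) = (64*cos(4*B_t/3)/45) dt + (32*sin(4*B_t/3)/15) dB_t

Itô's formula for f(B_t) gives d f(B_t) = f'(B_t) dB_t + (1/2) f''(B_t) dt. Compute derivatives of f(x) = -8*cos(4*x/3)/5:
  f'(x)  = 32*sin(4*x/3)/15
  f''(x) = 128*cos(4*x/3)/45
Substitute x = B_t and multiply the f'' term by 1/2:
  drift     = (1/2) * (128*cos(4*x/3)/45) evaluated at B_t = 64*cos(4*B_t/3)/45
  diffusion = (32*sin(4*x/3)/15) evaluated at B_t = 32*sin(4*B_t/3)/15
Therefore d(-8*cos(4*B_t/3)/5) = (64*cos(4*B_t/3)/45) dt + (32*sin(4*B_t/3)/15) dB_t.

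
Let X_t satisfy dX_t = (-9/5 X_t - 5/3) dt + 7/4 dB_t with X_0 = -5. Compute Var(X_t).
Var(X_t) = 245/288 - 245*exp(-18*t/5)/288

The variance V(t) = Var(X_t) satisfies V'(t) = 2 a V(t) + c^2 with V(0) = 0 (drift coefficient is linear in X, diffusion is constant). With a = -9/5, c = 7/4, the solution is
  V(t) = (c^2 / (2 a)) * (exp(2 a t) - 1)
       = ((7/4)^2 / (2*(-9/5))) * (exp((-18/5) t) - 1)
       = 245/288 - 245*exp(-18*t/5)/288.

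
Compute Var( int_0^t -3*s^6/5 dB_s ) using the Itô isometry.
Var = 9*t^13/325

The Itô integral of a deterministic integrand f(s) has mean 0 because each increment f(s) * (B_{s+ds} - B_s) has mean 0. By the Itô isometry:
  Var( int_0^t f(s) dB_s ) = E[ (int_0^t f(s) dB_s)^2 ] = int_0^t f(s)^2 ds.
Here f(s) = -3*s^6/5, so f(s)^2 = 9*s^12/25. Integrate:
  int_0^t (9*s^12/25) ds = 9*t^13/325.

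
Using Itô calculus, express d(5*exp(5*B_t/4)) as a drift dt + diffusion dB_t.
d(5*exp(5*B_t/4)) = (125*exp(5*B_t/4)/32) dt + (25*exp(5*B_t/4)/4) dB_t

Itô's formula for f(B_t) gives d f(B_t) = f'(B_t) dB_t + (1/2) f''(B_t) dt. Compute derivatives of f(x) = 5*exp(5*x/4):
  f'(x)  = 25*exp(5*x/4)/4
  f''(x) = 125*exp(5*x/4)/16
Substitute x = B_t and multiply the f'' term by 1/2:
  drift     = (1/2) * (125*exp(5*x/4)/16) evaluated at B_t = 125*exp(5*B_t/4)/32
  diffusion = (25*exp(5*x/4)/4) evaluated at B_t = 25*exp(5*B_t/4)/4
Therefore d(5*exp(5*B_t/4)) = (125*exp(5*B_t/4)/32) dt + (25*exp(5*B_t/4)/4) dB_t.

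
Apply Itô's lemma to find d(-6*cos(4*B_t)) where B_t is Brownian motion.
d(-6*cos(4*B_t)) = (48*cos(4*B_t)) dt + (24*sin(4*B_t)) dB_t

Itô's formula for f(B_t) gives d f(B_t) = f'(B_t) dB_t + (1/2) f''(B_t) dt. Compute derivatives of f(x) = -6*cos(4*x):
  f'(x)  = 24*sin(4*x)
  f''(x) = 96*cos(4*x)
Substitute x = B_t and multiply the f'' term by 1/2:
  drift     = (1/2) * (96*cos(4*x)) evaluated at B_t = 48*cos(4*B_t)
  diffusion = (24*sin(4*x)) evaluated at B_t = 24*sin(4*B_t)
Therefore d(-6*cos(4*B_t)) = (48*cos(4*B_t)) dt + (24*sin(4*B_t)) dB_t.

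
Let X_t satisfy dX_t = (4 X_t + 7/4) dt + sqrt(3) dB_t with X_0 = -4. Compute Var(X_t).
Var(X_t) = 3*exp(8*t)/8 - 3/8

The variance V(t) = Var(X_t) satisfies V'(t) = 2 a V(t) + c^2 with V(0) = 0 (drift coefficient is linear in X, diffusion is constant). With a = 4, c = sqrt(3), the solution is
  V(t) = (c^2 / (2 a)) * (exp(2 a t) - 1)
       = (sqrt(3)^2 / (2*4)) * (exp(8 t) - 1)
       = 3*exp(8*t)/8 - 3/8.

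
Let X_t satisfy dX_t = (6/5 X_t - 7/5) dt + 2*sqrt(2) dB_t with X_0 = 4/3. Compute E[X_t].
E[X_t] = exp(6*t/5)/6 + 7/6

Taking expectations and using E[dB_t] = 0, the mean m(t) = E[X_t] satisfies the ODE m'(t) = a m(t) + b with m(0) = x_0. With a = 6/5, b = -7/5, x_0 = 4/3, the solution is
  m(t) = x_0 * exp(a t) + (b/a) * (exp(a t) - 1)
       = (4/3) * exp((6/5) t) + ((-7/5)/(6/5)) * (exp((6/5) t) - 1)
       = exp(6*t/5)/6 + 7/6.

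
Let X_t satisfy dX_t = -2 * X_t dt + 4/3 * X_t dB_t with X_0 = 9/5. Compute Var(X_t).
Var(X_t) = (81*exp(16*t/9) - 81)*exp(-4*t)/25

For GBM dX = mu X dt + sigma X dB with X_0 = x_0, apply Itô to Y = log X: dY = (mu - sigma^2/2) dt + sigma dB, so Y_t = log(x_0) + (mu - sigma^2/2) t + sigma B_t and hence X_t = x_0 * exp((mu - sigma^2/2) t + sigma B_t).
With mu = -2, sigma = 4/3, x_0 = 9/5, this gives:
  X_t = 9/5 * exp((-26/9) * t + (4/3) * B_t).
Since sigma*B_t ~ Normal(0, sigma^2 t), E[exp(sigma*B_t)] = exp(sigma^2 t / 2); so E[X_t] = x_0 * exp((mu - sigma^2/2) t) * exp(sigma^2 t / 2) = x_0 * exp(mu t) = 9*exp(-2*t)/5.
Var(X_t) = E[X_t^2] - (E[X_t])^2 = x_0^2 * exp(2 mu t) * (exp(sigma^2 t) - 1) = (81*exp(16*t/9) - 81)*exp(-4*t)/25.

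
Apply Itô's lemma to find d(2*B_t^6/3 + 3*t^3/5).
d(2*B_t^6/3 + 3*t^3/5) = (10*B_t^4 + 9*t^2/5) dt + (4*B_t^5) dB_t

Itô's formula for f(t, x): d f(t, B_t) = (f_t + (1/2) f_xx) dt + f_x dB_t. Compute partials of f(t, x) = 3*t^3/5 + 2*x^6/3:
  f_t(t,x)  = 9*t^2/5
  f_x(t,x)  = 4*x^5
  f_xx(t,x) = 20*x^4
Assemble drift = f_t + (1/2) f_xx = 9*t^2/5 + 10*x^4 and diffusion = f_x = 4*x^5. Substituting x = B_t:
  d(2*B_t^6/3 + 3*t^3/5) = (10*B_t^4 + 9*t^2/5) dt + (4*B_t^5) dB_t.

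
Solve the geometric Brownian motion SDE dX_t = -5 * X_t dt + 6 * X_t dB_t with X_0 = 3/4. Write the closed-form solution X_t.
X_t = 3/4 * exp((-23) * t + (6) * B_t)

For GBM dX = mu X dt + sigma X dB with X_0 = x_0, apply Itô to Y = log X: dY = (mu - sigma^2/2) dt + sigma dB, so Y_t = log(x_0) + (mu - sigma^2/2) t + sigma B_t and hence X_t = x_0 * exp((mu - sigma^2/2) t + sigma B_t).
With mu = -5, sigma = 6, x_0 = 3/4, this gives:
  X_t = 3/4 * exp((-23) * t + (6) * B_t).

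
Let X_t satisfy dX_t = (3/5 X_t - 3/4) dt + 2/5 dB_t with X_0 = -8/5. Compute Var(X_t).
Var(X_t) = 2*exp(6*t/5)/15 - 2/15

The variance V(t) = Var(X_t) satisfies V'(t) = 2 a V(t) + c^2 with V(0) = 0 (drift coefficient is linear in X, diffusion is constant). With a = 3/5, c = 2/5, the solution is
  V(t) = (c^2 / (2 a)) * (exp(2 a t) - 1)
       = ((2/5)^2 / (2*(3/5))) * (exp((6/5) t) - 1)
       = 2*exp(6*t/5)/15 - 2/15.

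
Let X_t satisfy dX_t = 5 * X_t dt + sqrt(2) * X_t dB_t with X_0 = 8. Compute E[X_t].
E[X_t] = 8*exp(5*t)

For GBM dX = mu X dt + sigma X dB with X_0 = x_0, apply Itô to Y = log X: dY = (mu - sigma^2/2) dt + sigma dB, so Y_t = log(x_0) + (mu - sigma^2/2) t + sigma B_t and hence X_t = x_0 * exp((mu - sigma^2/2) t + sigma B_t).
With mu = 5, sigma = sqrt(2), x_0 = 8, this gives:
  X_t = 8 * exp((4) * t + (sqrt(2)) * B_t).
Since sigma*B_t ~ Normal(0, sigma^2 t), E[exp(sigma*B_t)] = exp(sigma^2 t / 2); so E[X_t] = x_0 * exp((mu - sigma^2/2) t) * exp(sigma^2 t / 2) = x_0 * exp(mu t) = 8*exp(5*t).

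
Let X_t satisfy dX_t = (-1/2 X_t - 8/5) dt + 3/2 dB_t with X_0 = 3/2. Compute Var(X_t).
Var(X_t) = 9/4 - 9*exp(-t)/4

The variance V(t) = Var(X_t) satisfies V'(t) = 2 a V(t) + c^2 with V(0) = 0 (drift coefficient is linear in X, diffusion is constant). With a = -1/2, c = 3/2, the solution is
  V(t) = (c^2 / (2 a)) * (exp(2 a t) - 1)
       = ((3/2)^2 / (2*(-1/2))) * (exp((-1) t) - 1)
       = 9/4 - 9*exp(-t)/4.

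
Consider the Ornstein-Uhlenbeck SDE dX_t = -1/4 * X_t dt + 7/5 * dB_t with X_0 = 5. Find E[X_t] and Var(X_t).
E[X_t] = 5*exp(-t/4); Var(X_t) = 98/25 - 98*exp(-t/2)/25

The OU SDE dX = -theta X dt + sigma dB admits the integrating factor exp(theta t): d(exp(theta t) X_t) = sigma exp(theta t) dB_t. Integrating from 0 to t:
  X_t = x_0 * exp(-theta t) + sigma * int_0^t exp(-theta (t-s)) dB_s.
The Itô integral has mean 0 and (by the Itô isometry) variance sigma^2 * int_0^t exp(-2 theta (t - s)) ds = sigma^2 * (1 - exp(-2 theta t)) / (2 theta).
With theta = 1/4, sigma = 7/5, x_0 = 5:
  E[X_t] = 5 * exp(-1/4 t) = 5*exp(-t/4)
  Var(X_t) = (7/5)^2 * (1 - exp(-2*1/4 t)) / (2 * 1/4) = 98/25 - 98*exp(-t/2)/25.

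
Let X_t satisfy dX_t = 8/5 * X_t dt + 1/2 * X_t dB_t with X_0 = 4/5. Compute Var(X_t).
Var(X_t) = 16*(exp(t/4) - 1)*exp(16*t/5)/25

For GBM dX = mu X dt + sigma X dB with X_0 = x_0, apply Itô to Y = log X: dY = (mu - sigma^2/2) dt + sigma dB, so Y_t = log(x_0) + (mu - sigma^2/2) t + sigma B_t and hence X_t = x_0 * exp((mu - sigma^2/2) t + sigma B_t).
With mu = 8/5, sigma = 1/2, x_0 = 4/5, this gives:
  X_t = 4/5 * exp((59/40) * t + (1/2) * B_t).
Since sigma*B_t ~ Normal(0, sigma^2 t), E[exp(sigma*B_t)] = exp(sigma^2 t / 2); so E[X_t] = x_0 * exp((mu - sigma^2/2) t) * exp(sigma^2 t / 2) = x_0 * exp(mu t) = 4*exp(8*t/5)/5.
Var(X_t) = E[X_t^2] - (E[X_t])^2 = x_0^2 * exp(2 mu t) * (exp(sigma^2 t) - 1) = 16*(exp(t/4) - 1)*exp(16*t/5)/25.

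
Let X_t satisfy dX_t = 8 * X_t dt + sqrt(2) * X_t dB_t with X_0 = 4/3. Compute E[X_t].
E[X_t] = 4*exp(8*t)/3

For GBM dX = mu X dt + sigma X dB with X_0 = x_0, apply Itô to Y = log X: dY = (mu - sigma^2/2) dt + sigma dB, so Y_t = log(x_0) + (mu - sigma^2/2) t + sigma B_t and hence X_t = x_0 * exp((mu - sigma^2/2) t + sigma B_t).
With mu = 8, sigma = sqrt(2), x_0 = 4/3, this gives:
  X_t = 4/3 * exp((7) * t + (sqrt(2)) * B_t).
Since sigma*B_t ~ Normal(0, sigma^2 t), E[exp(sigma*B_t)] = exp(sigma^2 t / 2); so E[X_t] = x_0 * exp((mu - sigma^2/2) t) * exp(sigma^2 t / 2) = x_0 * exp(mu t) = 4*exp(8*t)/3.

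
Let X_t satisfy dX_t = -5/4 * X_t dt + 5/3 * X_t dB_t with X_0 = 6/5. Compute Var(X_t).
Var(X_t) = (36*exp(25*t/9) - 36)*exp(-5*t/2)/25

For GBM dX = mu X dt + sigma X dB with X_0 = x_0, apply Itô to Y = log X: dY = (mu - sigma^2/2) dt + sigma dB, so Y_t = log(x_0) + (mu - sigma^2/2) t + sigma B_t and hence X_t = x_0 * exp((mu - sigma^2/2) t + sigma B_t).
With mu = -5/4, sigma = 5/3, x_0 = 6/5, this gives:
  X_t = 6/5 * exp((-95/36) * t + (5/3) * B_t).
Since sigma*B_t ~ Normal(0, sigma^2 t), E[exp(sigma*B_t)] = exp(sigma^2 t / 2); so E[X_t] = x_0 * exp((mu - sigma^2/2) t) * exp(sigma^2 t / 2) = x_0 * exp(mu t) = 6*exp(-5*t/4)/5.
Var(X_t) = E[X_t^2] - (E[X_t])^2 = x_0^2 * exp(2 mu t) * (exp(sigma^2 t) - 1) = (36*exp(25*t/9) - 36)*exp(-5*t/2)/25.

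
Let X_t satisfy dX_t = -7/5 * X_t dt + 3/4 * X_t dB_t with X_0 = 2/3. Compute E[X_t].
E[X_t] = 2*exp(-7*t/5)/3

For GBM dX = mu X dt + sigma X dB with X_0 = x_0, apply Itô to Y = log X: dY = (mu - sigma^2/2) dt + sigma dB, so Y_t = log(x_0) + (mu - sigma^2/2) t + sigma B_t and hence X_t = x_0 * exp((mu - sigma^2/2) t + sigma B_t).
With mu = -7/5, sigma = 3/4, x_0 = 2/3, this gives:
  X_t = 2/3 * exp((-269/160) * t + (3/4) * B_t).
Since sigma*B_t ~ Normal(0, sigma^2 t), E[exp(sigma*B_t)] = exp(sigma^2 t / 2); so E[X_t] = x_0 * exp((mu - sigma^2/2) t) * exp(sigma^2 t / 2) = x_0 * exp(mu t) = 2*exp(-7*t/5)/3.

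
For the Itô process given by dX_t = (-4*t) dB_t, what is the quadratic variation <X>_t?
<X>_t = 16*t^3/3

For an Itô process dX_t = a(t) dt + b(t) dB_t, the quadratic variation is <X>_t = int_0^t b(s)^2 ds (the drift term does not contribute). Here b(s) = -4*s, so
  b(s)^2 = 16*s^2.
Integrating from 0 to t:
  <X>_t = int_0^t (16*s^2) ds = 16*t^3/3.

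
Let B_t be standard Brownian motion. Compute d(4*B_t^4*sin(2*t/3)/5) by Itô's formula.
d(4*B_t^4*sin(2*t/3)/5) = (8*B_t^2*(B_t^2*cos(2*t/3) + 9*sin(2*t/3))/15) dt + (16*B_t^3*sin(2*t/3)/5) dB_t

Itô's formula for f(t, x): d f(t, B_t) = (f_t + (1/2) f_xx) dt + f_x dB_t. Compute partials of f(t, x) = 4*x^4*sin(2*t/3)/5:
  f_t(t,x)  = 8*x^4*cos(2*t/3)/15
  f_x(t,x)  = 16*x^3*sin(2*t/3)/5
  f_xx(t,x) = 48*x^2*sin(2*t/3)/5
Assemble drift = f_t + (1/2) f_xx = 8*x^2*(x^2*cos(2*t/3) + 9*sin(2*t/3))/15 and diffusion = f_x = 16*x^3*sin(2*t/3)/5. Substituting x = B_t:
  d(4*B_t^4*sin(2*t/3)/5) = (8*B_t^2*(B_t^2*cos(2*t/3) + 9*sin(2*t/3))/15) dt + (16*B_t^3*sin(2*t/3)/5) dB_t.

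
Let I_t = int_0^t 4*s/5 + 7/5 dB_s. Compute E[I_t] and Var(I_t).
E[I_t] = 0; Var(I_t) = t*(16*t^2 + 84*t + 147)/75

The Itô integral of a deterministic integrand f(s) has mean 0 because each increment f(s) * (B_{s+ds} - B_s) has mean 0. By the Itô isometry:
  Var( int_0^t f(s) dB_s ) = E[ (int_0^t f(s) dB_s)^2 ] = int_0^t f(s)^2 ds.
Here f(s) = 4*s/5 + 7/5, so f(s)^2 = (4*s + 7)^2/25. Integrate:
  int_0^t ((4*s + 7)^2/25) ds = t*(16*t^2 + 84*t + 147)/75.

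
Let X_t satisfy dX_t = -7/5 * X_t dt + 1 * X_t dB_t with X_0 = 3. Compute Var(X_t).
Var(X_t) = (9*exp(t) - 9)*exp(-14*t/5)

For GBM dX = mu X dt + sigma X dB with X_0 = x_0, apply Itô to Y = log X: dY = (mu - sigma^2/2) dt + sigma dB, so Y_t = log(x_0) + (mu - sigma^2/2) t + sigma B_t and hence X_t = x_0 * exp((mu - sigma^2/2) t + sigma B_t).
With mu = -7/5, sigma = 1, x_0 = 3, this gives:
  X_t = 3 * exp((-19/10) * t + (1) * B_t).
Since sigma*B_t ~ Normal(0, sigma^2 t), E[exp(sigma*B_t)] = exp(sigma^2 t / 2); so E[X_t] = x_0 * exp((mu - sigma^2/2) t) * exp(sigma^2 t / 2) = x_0 * exp(mu t) = 3*exp(-7*t/5).
Var(X_t) = E[X_t^2] - (E[X_t])^2 = x_0^2 * exp(2 mu t) * (exp(sigma^2 t) - 1) = (9*exp(t) - 9)*exp(-14*t/5).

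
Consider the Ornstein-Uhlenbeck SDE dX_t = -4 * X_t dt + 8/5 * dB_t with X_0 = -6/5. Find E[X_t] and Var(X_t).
E[X_t] = -6*exp(-4*t)/5; Var(X_t) = 8/25 - 8*exp(-8*t)/25

The OU SDE dX = -theta X dt + sigma dB admits the integrating factor exp(theta t): d(exp(theta t) X_t) = sigma exp(theta t) dB_t. Integrating from 0 to t:
  X_t = x_0 * exp(-theta t) + sigma * int_0^t exp(-theta (t-s)) dB_s.
The Itô integral has mean 0 and (by the Itô isometry) variance sigma^2 * int_0^t exp(-2 theta (t - s)) ds = sigma^2 * (1 - exp(-2 theta t)) / (2 theta).
With theta = 4, sigma = 8/5, x_0 = -6/5:
  E[X_t] = -6/5 * exp(-4 t) = -6*exp(-4*t)/5
  Var(X_t) = (8/5)^2 * (1 - exp(-2*4 t)) / (2 * 4) = 8/25 - 8*exp(-8*t)/25.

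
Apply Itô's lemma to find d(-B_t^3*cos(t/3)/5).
d(-B_t^3*cos(t/3)/5) = (B_t*(B_t^2*sin(t/3) - 9*cos(t/3))/15) dt + (-3*B_t^2*cos(t/3)/5) dB_t

Itô's formula for f(t, x): d f(t, B_t) = (f_t + (1/2) f_xx) dt + f_x dB_t. Compute partials of f(t, x) = -x^3*cos(t/3)/5:
  f_t(t,x)  = x^3*sin(t/3)/15
  f_x(t,x)  = -3*x^2*cos(t/3)/5
  f_xx(t,x) = -6*x*cos(t/3)/5
Assemble drift = f_t + (1/2) f_xx = x*(x^2*sin(t/3) - 9*cos(t/3))/15 and diffusion = f_x = -3*x^2*cos(t/3)/5. Substituting x = B_t:
  d(-B_t^3*cos(t/3)/5) = (B_t*(B_t^2*sin(t/3) - 9*cos(t/3))/15) dt + (-3*B_t^2*cos(t/3)/5) dB_t.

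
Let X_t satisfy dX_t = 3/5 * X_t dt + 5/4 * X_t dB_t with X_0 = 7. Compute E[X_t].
E[X_t] = 7*exp(3*t/5)

For GBM dX = mu X dt + sigma X dB with X_0 = x_0, apply Itô to Y = log X: dY = (mu - sigma^2/2) dt + sigma dB, so Y_t = log(x_0) + (mu - sigma^2/2) t + sigma B_t and hence X_t = x_0 * exp((mu - sigma^2/2) t + sigma B_t).
With mu = 3/5, sigma = 5/4, x_0 = 7, this gives:
  X_t = 7 * exp((-29/160) * t + (5/4) * B_t).
Since sigma*B_t ~ Normal(0, sigma^2 t), E[exp(sigma*B_t)] = exp(sigma^2 t / 2); so E[X_t] = x_0 * exp((mu - sigma^2/2) t) * exp(sigma^2 t / 2) = x_0 * exp(mu t) = 7*exp(3*t/5).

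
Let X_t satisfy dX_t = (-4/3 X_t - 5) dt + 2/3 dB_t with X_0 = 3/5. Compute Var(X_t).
Var(X_t) = 1/6 - exp(-8*t/3)/6

The variance V(t) = Var(X_t) satisfies V'(t) = 2 a V(t) + c^2 with V(0) = 0 (drift coefficient is linear in X, diffusion is constant). With a = -4/3, c = 2/3, the solution is
  V(t) = (c^2 / (2 a)) * (exp(2 a t) - 1)
       = ((2/3)^2 / (2*(-4/3))) * (exp((-8/3) t) - 1)
       = 1/6 - exp(-8*t/3)/6.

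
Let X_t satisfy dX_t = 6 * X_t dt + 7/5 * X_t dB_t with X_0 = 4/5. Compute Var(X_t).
Var(X_t) = 16*(exp(49*t/25) - 1)*exp(12*t)/25

For GBM dX = mu X dt + sigma X dB with X_0 = x_0, apply Itô to Y = log X: dY = (mu - sigma^2/2) dt + sigma dB, so Y_t = log(x_0) + (mu - sigma^2/2) t + sigma B_t and hence X_t = x_0 * exp((mu - sigma^2/2) t + sigma B_t).
With mu = 6, sigma = 7/5, x_0 = 4/5, this gives:
  X_t = 4/5 * exp((251/50) * t + (7/5) * B_t).
Since sigma*B_t ~ Normal(0, sigma^2 t), E[exp(sigma*B_t)] = exp(sigma^2 t / 2); so E[X_t] = x_0 * exp((mu - sigma^2/2) t) * exp(sigma^2 t / 2) = x_0 * exp(mu t) = 4*exp(6*t)/5.
Var(X_t) = E[X_t^2] - (E[X_t])^2 = x_0^2 * exp(2 mu t) * (exp(sigma^2 t) - 1) = 16*(exp(49*t/25) - 1)*exp(12*t)/25.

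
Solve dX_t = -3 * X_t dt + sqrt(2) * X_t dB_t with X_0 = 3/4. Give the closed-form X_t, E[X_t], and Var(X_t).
X_t = 3/4 * exp((-4) t + (sqrt(2)) B_t); E[X_t] = 3*exp(-3*t)/4; Var(X_t) = (9*exp(2*t) - 9)*exp(-6*t)/16

For GBM dX = mu X dt + sigma X dB with X_0 = x_0, apply Itô to Y = log X: dY = (mu - sigma^2/2) dt + sigma dB, so Y_t = log(x_0) + (mu - sigma^2/2) t + sigma B_t and hence X_t = x_0 * exp((mu - sigma^2/2) t + sigma B_t).
With mu = -3, sigma = sqrt(2), x_0 = 3/4, this gives:
  X_t = 3/4 * exp((-4) * t + (sqrt(2)) * B_t).
Since sigma*B_t ~ Normal(0, sigma^2 t), E[exp(sigma*B_t)] = exp(sigma^2 t / 2); so E[X_t] = x_0 * exp((mu - sigma^2/2) t) * exp(sigma^2 t / 2) = x_0 * exp(mu t) = 3*exp(-3*t)/4.
Var(X_t) = E[X_t^2] - (E[X_t])^2 = x_0^2 * exp(2 mu t) * (exp(sigma^2 t) - 1) = (9*exp(2*t) - 9)*exp(-6*t)/16.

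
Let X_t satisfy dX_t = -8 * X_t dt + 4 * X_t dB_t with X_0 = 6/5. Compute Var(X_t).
Var(X_t) = 36/25 - 36*exp(-16*t)/25

For GBM dX = mu X dt + sigma X dB with X_0 = x_0, apply Itô to Y = log X: dY = (mu - sigma^2/2) dt + sigma dB, so Y_t = log(x_0) + (mu - sigma^2/2) t + sigma B_t and hence X_t = x_0 * exp((mu - sigma^2/2) t + sigma B_t).
With mu = -8, sigma = 4, x_0 = 6/5, this gives:
  X_t = 6/5 * exp((-16) * t + (4) * B_t).
Since sigma*B_t ~ Normal(0, sigma^2 t), E[exp(sigma*B_t)] = exp(sigma^2 t / 2); so E[X_t] = x_0 * exp((mu - sigma^2/2) t) * exp(sigma^2 t / 2) = x_0 * exp(mu t) = 6*exp(-8*t)/5.
Var(X_t) = E[X_t^2] - (E[X_t])^2 = x_0^2 * exp(2 mu t) * (exp(sigma^2 t) - 1) = 36/25 - 36*exp(-16*t)/25.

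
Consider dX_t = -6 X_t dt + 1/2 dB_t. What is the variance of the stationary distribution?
lim Var(X_t) = 1/48

The OU SDE dX = -theta X dt + sigma dB admits the integrating factor exp(theta t): d(exp(theta t) X_t) = sigma exp(theta t) dB_t. Integrating from 0 to t gives X_t = x_0 * exp(-theta t) + sigma * int_0^t exp(-theta (t-s)) dB_s for any initial x_0. The Itô integral has variance (by the Itô isometry) sigma^2 * int_0^t exp(-2 theta (t - s)) ds = sigma^2 * (1 - exp(-2 theta t)) / (2 theta), independent of x_0.
With theta = 6, sigma = 1/2:
  Var(X_t) = (1/2)^2 * (1 - exp(-2*6 t)) / (2 * 6) = 1/48 - exp(-12*t)/48.
As t -> infinity, exp(-2*6 t) -> 0, so the stationary variance is sigma^2 / (2 theta) = 1/48.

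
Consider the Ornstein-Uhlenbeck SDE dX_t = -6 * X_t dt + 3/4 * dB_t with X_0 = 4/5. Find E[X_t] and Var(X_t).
E[X_t] = 4*exp(-6*t)/5; Var(X_t) = 3/64 - 3*exp(-12*t)/64

The OU SDE dX = -theta X dt + sigma dB admits the integrating factor exp(theta t): d(exp(theta t) X_t) = sigma exp(theta t) dB_t. Integrating from 0 to t:
  X_t = x_0 * exp(-theta t) + sigma * int_0^t exp(-theta (t-s)) dB_s.
The Itô integral has mean 0 and (by the Itô isometry) variance sigma^2 * int_0^t exp(-2 theta (t - s)) ds = sigma^2 * (1 - exp(-2 theta t)) / (2 theta).
With theta = 6, sigma = 3/4, x_0 = 4/5:
  E[X_t] = 4/5 * exp(-6 t) = 4*exp(-6*t)/5
  Var(X_t) = (3/4)^2 * (1 - exp(-2*6 t)) / (2 * 6) = 3/64 - 3*exp(-12*t)/64.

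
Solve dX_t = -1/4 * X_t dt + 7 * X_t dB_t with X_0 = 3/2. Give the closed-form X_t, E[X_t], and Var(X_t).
X_t = 3/2 * exp((-99/4) t + (7) B_t); E[X_t] = 3*exp(-t/4)/2; Var(X_t) = (9*exp(49*t) - 9)*exp(-t/2)/4

For GBM dX = mu X dt + sigma X dB with X_0 = x_0, apply Itô to Y = log X: dY = (mu - sigma^2/2) dt + sigma dB, so Y_t = log(x_0) + (mu - sigma^2/2) t + sigma B_t and hence X_t = x_0 * exp((mu - sigma^2/2) t + sigma B_t).
With mu = -1/4, sigma = 7, x_0 = 3/2, this gives:
  X_t = 3/2 * exp((-99/4) * t + (7) * B_t).
Since sigma*B_t ~ Normal(0, sigma^2 t), E[exp(sigma*B_t)] = exp(sigma^2 t / 2); so E[X_t] = x_0 * exp((mu - sigma^2/2) t) * exp(sigma^2 t / 2) = x_0 * exp(mu t) = 3*exp(-t/4)/2.
Var(X_t) = E[X_t^2] - (E[X_t])^2 = x_0^2 * exp(2 mu t) * (exp(sigma^2 t) - 1) = (9*exp(49*t) - 9)*exp(-t/2)/4.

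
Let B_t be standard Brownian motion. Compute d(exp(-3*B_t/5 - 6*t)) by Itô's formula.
d(exp(-3*B_t/5 - 6*t)) = (-291*exp(-3*B_t/5 - 6*t)/50) dt + (-3*exp(-3*B_t/5 - 6*t)/5) dB_t

Itô's formula for f(t, x): d f(t, B_t) = (f_t + (1/2) f_xx) dt + f_x dB_t. Compute partials of f(t, x) = exp(-6*t - 3*x/5):
  f_t(t,x)  = -6*exp(-6*t - 3*x/5)
  f_x(t,x)  = -3*exp(-6*t - 3*x/5)/5
  f_xx(t,x) = 9*exp(-6*t - 3*x/5)/25
Assemble drift = f_t + (1/2) f_xx = -291*exp(-6*t - 3*x/5)/50 and diffusion = f_x = -3*exp(-6*t - 3*x/5)/5. Substituting x = B_t:
  d(exp(-3*B_t/5 - 6*t)) = (-291*exp(-3*B_t/5 - 6*t)/50) dt + (-3*exp(-3*B_t/5 - 6*t)/5) dB_t.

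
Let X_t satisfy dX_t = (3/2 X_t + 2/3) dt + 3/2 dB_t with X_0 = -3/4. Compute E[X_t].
E[X_t] = -11*exp(3*t/2)/36 - 4/9

Taking expectations and using E[dB_t] = 0, the mean m(t) = E[X_t] satisfies the ODE m'(t) = a m(t) + b with m(0) = x_0. With a = 3/2, b = 2/3, x_0 = -3/4, the solution is
  m(t) = x_0 * exp(a t) + (b/a) * (exp(a t) - 1)
       = (-3/4) * exp((3/2) t) + ((2/3)/(3/2)) * (exp((3/2) t) - 1)
       = -11*exp(3*t/2)/36 - 4/9.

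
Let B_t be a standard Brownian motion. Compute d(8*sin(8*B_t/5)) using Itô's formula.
d(8*sin(8*B_t/5)) = (-256*sin(8*B_t/5)/25) dt + (64*cos(8*B_t/5)/5) dB_t

Itô's formula for f(B_t) gives d f(B_t) = f'(B_t) dB_t + (1/2) f''(B_t) dt. Compute derivatives of f(x) = 8*sin(8*x/5):
  f'(x)  = 64*cos(8*x/5)/5
  f''(x) = -512*sin(8*x/5)/25
Substitute x = B_t and multiply the f'' term by 1/2:
  drift     = (1/2) * (-512*sin(8*x/5)/25) evaluated at B_t = -256*sin(8*B_t/5)/25
  diffusion = (64*cos(8*x/5)/5) evaluated at B_t = 64*cos(8*B_t/5)/5
Therefore d(8*sin(8*B_t/5)) = (-256*sin(8*B_t/5)/25) dt + (64*cos(8*B_t/5)/5) dB_t.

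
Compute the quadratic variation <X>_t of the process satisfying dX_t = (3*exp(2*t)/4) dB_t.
<X>_t = 9*exp(4*t)/64 - 9/64

For an Itô process dX_t = a(t) dt + b(t) dB_t, the quadratic variation is <X>_t = int_0^t b(s)^2 ds (the drift term does not contribute). Here b(s) = 3*exp(2*s)/4, so
  b(s)^2 = 9*exp(4*s)/16.
Integrating from 0 to t:
  <X>_t = int_0^t (9*exp(4*s)/16) ds = 9*exp(4*t)/64 - 9/64.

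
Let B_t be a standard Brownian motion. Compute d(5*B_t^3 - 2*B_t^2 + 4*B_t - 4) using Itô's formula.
d(5*B_t^3 - 2*B_t^2 + 4*B_t - 4) = (15*B_t - 2) dt + (15*B_t^2 - 4*B_t + 4) dB_t

Itô's formula for f(B_t) gives d f(B_t) = f'(B_t) dB_t + (1/2) f''(B_t) dt. Compute derivatives of f(x) = 5*x^3 - 2*x^2 + 4*x - 4:
  f'(x)  = 15*x^2 - 4*x + 4
  f''(x) = 30*x - 4
Substitute x = B_t and multiply the f'' term by 1/2:
  drift     = (1/2) * (30*x - 4) evaluated at B_t = 15*B_t - 2
  diffusion = (15*x^2 - 4*x + 4) evaluated at B_t = 15*B_t^2 - 4*B_t + 4
Therefore d(5*B_t^3 - 2*B_t^2 + 4*B_t - 4) = (15*B_t - 2) dt + (15*B_t^2 - 4*B_t + 4) dB_t.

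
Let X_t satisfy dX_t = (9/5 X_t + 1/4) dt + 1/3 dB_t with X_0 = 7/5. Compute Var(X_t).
Var(X_t) = 5*exp(18*t/5)/162 - 5/162

The variance V(t) = Var(X_t) satisfies V'(t) = 2 a V(t) + c^2 with V(0) = 0 (drift coefficient is linear in X, diffusion is constant). With a = 9/5, c = 1/3, the solution is
  V(t) = (c^2 / (2 a)) * (exp(2 a t) - 1)
       = ((1/3)^2 / (2*(9/5))) * (exp((18/5) t) - 1)
       = 5*exp(18*t/5)/162 - 5/162.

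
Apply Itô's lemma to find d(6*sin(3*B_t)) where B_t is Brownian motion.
d(6*sin(3*B_t)) = (-27*sin(3*B_t)) dt + (18*cos(3*B_t)) dB_t

Itô's formula for f(B_t) gives d f(B_t) = f'(B_t) dB_t + (1/2) f''(B_t) dt. Compute derivatives of f(x) = 6*sin(3*x):
  f'(x)  = 18*cos(3*x)
  f''(x) = -54*sin(3*x)
Substitute x = B_t and multiply the f'' term by 1/2:
  drift     = (1/2) * (-54*sin(3*x)) evaluated at B_t = -27*sin(3*B_t)
  diffusion = (18*cos(3*x)) evaluated at B_t = 18*cos(3*B_t)
Therefore d(6*sin(3*B_t)) = (-27*sin(3*B_t)) dt + (18*cos(3*B_t)) dB_t.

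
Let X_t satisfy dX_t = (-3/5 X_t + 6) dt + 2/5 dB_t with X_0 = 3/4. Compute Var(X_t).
Var(X_t) = 2/15 - 2*exp(-6*t/5)/15

The variance V(t) = Var(X_t) satisfies V'(t) = 2 a V(t) + c^2 with V(0) = 0 (drift coefficient is linear in X, diffusion is constant). With a = -3/5, c = 2/5, the solution is
  V(t) = (c^2 / (2 a)) * (exp(2 a t) - 1)
       = ((2/5)^2 / (2*(-3/5))) * (exp((-6/5) t) - 1)
       = 2/15 - 2*exp(-6*t/5)/15.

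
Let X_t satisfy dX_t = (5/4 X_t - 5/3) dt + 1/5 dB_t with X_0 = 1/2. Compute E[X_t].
E[X_t] = 4/3 - 5*exp(5*t/4)/6

Taking expectations and using E[dB_t] = 0, the mean m(t) = E[X_t] satisfies the ODE m'(t) = a m(t) + b with m(0) = x_0. With a = 5/4, b = -5/3, x_0 = 1/2, the solution is
  m(t) = x_0 * exp(a t) + (b/a) * (exp(a t) - 1)
       = (1/2) * exp((5/4) t) + ((-5/3)/(5/4)) * (exp((5/4) t) - 1)
       = 4/3 - 5*exp(5*t/4)/6.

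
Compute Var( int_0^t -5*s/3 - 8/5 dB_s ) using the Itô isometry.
Var = t*(625*t^2 + 1800*t + 1728)/675

The Itô integral of a deterministic integrand f(s) has mean 0 because each increment f(s) * (B_{s+ds} - B_s) has mean 0. By the Itô isometry:
  Var( int_0^t f(s) dB_s ) = E[ (int_0^t f(s) dB_s)^2 ] = int_0^t f(s)^2 ds.
Here f(s) = -5*s/3 - 8/5, so f(s)^2 = (25*s + 24)^2/225. Integrate:
  int_0^t ((25*s + 24)^2/225) ds = t*(625*t^2 + 1800*t + 1728)/675.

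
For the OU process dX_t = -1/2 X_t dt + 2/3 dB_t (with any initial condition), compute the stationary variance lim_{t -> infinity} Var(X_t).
lim Var(X_t) = 4/9

The OU SDE dX = -theta X dt + sigma dB admits the integrating factor exp(theta t): d(exp(theta t) X_t) = sigma exp(theta t) dB_t. Integrating from 0 to t gives X_t = x_0 * exp(-theta t) + sigma * int_0^t exp(-theta (t-s)) dB_s for any initial x_0. The Itô integral has variance (by the Itô isometry) sigma^2 * int_0^t exp(-2 theta (t - s)) ds = sigma^2 * (1 - exp(-2 theta t)) / (2 theta), independent of x_0.
With theta = 1/2, sigma = 2/3:
  Var(X_t) = (2/3)^2 * (1 - exp(-2*1/2 t)) / (2 * 1/2) = 4/9 - 4*exp(-t)/9.
As t -> infinity, exp(-2*1/2 t) -> 0, so the stationary variance is sigma^2 / (2 theta) = 4/9.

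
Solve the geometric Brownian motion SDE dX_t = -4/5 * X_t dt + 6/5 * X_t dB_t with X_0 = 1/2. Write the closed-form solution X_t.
X_t = 1/2 * exp((-38/25) * t + (6/5) * B_t)

For GBM dX = mu X dt + sigma X dB with X_0 = x_0, apply Itô to Y = log X: dY = (mu - sigma^2/2) dt + sigma dB, so Y_t = log(x_0) + (mu - sigma^2/2) t + sigma B_t and hence X_t = x_0 * exp((mu - sigma^2/2) t + sigma B_t).
With mu = -4/5, sigma = 6/5, x_0 = 1/2, this gives:
  X_t = 1/2 * exp((-38/25) * t + (6/5) * B_t).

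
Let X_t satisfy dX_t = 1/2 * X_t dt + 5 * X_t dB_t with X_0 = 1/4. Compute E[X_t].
E[X_t] = exp(t/2)/4

For GBM dX = mu X dt + sigma X dB with X_0 = x_0, apply Itô to Y = log X: dY = (mu - sigma^2/2) dt + sigma dB, so Y_t = log(x_0) + (mu - sigma^2/2) t + sigma B_t and hence X_t = x_0 * exp((mu - sigma^2/2) t + sigma B_t).
With mu = 1/2, sigma = 5, x_0 = 1/4, this gives:
  X_t = 1/4 * exp((-12) * t + (5) * B_t).
Since sigma*B_t ~ Normal(0, sigma^2 t), E[exp(sigma*B_t)] = exp(sigma^2 t / 2); so E[X_t] = x_0 * exp((mu - sigma^2/2) t) * exp(sigma^2 t / 2) = x_0 * exp(mu t) = exp(t/2)/4.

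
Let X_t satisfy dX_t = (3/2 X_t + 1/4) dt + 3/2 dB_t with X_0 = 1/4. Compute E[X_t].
E[X_t] = 5*exp(3*t/2)/12 - 1/6

Taking expectations and using E[dB_t] = 0, the mean m(t) = E[X_t] satisfies the ODE m'(t) = a m(t) + b with m(0) = x_0. With a = 3/2, b = 1/4, x_0 = 1/4, the solution is
  m(t) = x_0 * exp(a t) + (b/a) * (exp(a t) - 1)
       = (1/4) * exp((3/2) t) + ((1/4)/(3/2)) * (exp((3/2) t) - 1)
       = 5*exp(3*t/2)/12 - 1/6.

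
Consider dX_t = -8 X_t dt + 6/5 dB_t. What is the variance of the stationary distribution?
lim Var(X_t) = 9/100

The OU SDE dX = -theta X dt + sigma dB admits the integrating factor exp(theta t): d(exp(theta t) X_t) = sigma exp(theta t) dB_t. Integrating from 0 to t gives X_t = x_0 * exp(-theta t) + sigma * int_0^t exp(-theta (t-s)) dB_s for any initial x_0. The Itô integral has variance (by the Itô isometry) sigma^2 * int_0^t exp(-2 theta (t - s)) ds = sigma^2 * (1 - exp(-2 theta t)) / (2 theta), independent of x_0.
With theta = 8, sigma = 6/5:
  Var(X_t) = (6/5)^2 * (1 - exp(-2*8 t)) / (2 * 8) = 9/100 - 9*exp(-16*t)/100.
As t -> infinity, exp(-2*8 t) -> 0, so the stationary variance is sigma^2 / (2 theta) = 9/100.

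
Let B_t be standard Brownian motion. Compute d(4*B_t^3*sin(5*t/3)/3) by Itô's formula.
d(4*B_t^3*sin(5*t/3)/3) = (4*B_t*(5*B_t^2*cos(5*t/3)/9 + sin(5*t/3))) dt + (4*B_t^2*sin(5*t/3)) dB_t

Itô's formula for f(t, x): d f(t, B_t) = (f_t + (1/2) f_xx) dt + f_x dB_t. Compute partials of f(t, x) = 4*x^3*sin(5*t/3)/3:
  f_t(t,x)  = 20*x^3*cos(5*t/3)/9
  f_x(t,x)  = 4*x^2*sin(5*t/3)
  f_xx(t,x) = 8*x*sin(5*t/3)
Assemble drift = f_t + (1/2) f_xx = 4*x*(5*x^2*cos(5*t/3)/9 + sin(5*t/3)) and diffusion = f_x = 4*x^2*sin(5*t/3). Substituting x = B_t:
  d(4*B_t^3*sin(5*t/3)/3) = (4*B_t*(5*B_t^2*cos(5*t/3)/9 + sin(5*t/3))) dt + (4*B_t^2*sin(5*t/3)) dB_t.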